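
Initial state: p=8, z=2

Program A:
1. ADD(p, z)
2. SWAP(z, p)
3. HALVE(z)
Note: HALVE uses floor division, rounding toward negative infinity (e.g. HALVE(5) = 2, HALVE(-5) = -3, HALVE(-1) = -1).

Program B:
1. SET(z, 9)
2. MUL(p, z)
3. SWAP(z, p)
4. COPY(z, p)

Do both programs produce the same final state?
No

Program A final state: p=2, z=5
Program B final state: p=9, z=9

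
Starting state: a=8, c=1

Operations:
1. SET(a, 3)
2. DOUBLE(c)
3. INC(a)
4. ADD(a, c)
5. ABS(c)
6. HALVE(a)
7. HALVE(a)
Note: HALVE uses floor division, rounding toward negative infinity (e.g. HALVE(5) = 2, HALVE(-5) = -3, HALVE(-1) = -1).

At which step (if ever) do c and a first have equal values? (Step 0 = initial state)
Never

c and a never become equal during execution.

Comparing values at each step:
Initial: c=1, a=8
After step 1: c=1, a=3
After step 2: c=2, a=3
After step 3: c=2, a=4
After step 4: c=2, a=6
After step 5: c=2, a=6
After step 6: c=2, a=3
After step 7: c=2, a=1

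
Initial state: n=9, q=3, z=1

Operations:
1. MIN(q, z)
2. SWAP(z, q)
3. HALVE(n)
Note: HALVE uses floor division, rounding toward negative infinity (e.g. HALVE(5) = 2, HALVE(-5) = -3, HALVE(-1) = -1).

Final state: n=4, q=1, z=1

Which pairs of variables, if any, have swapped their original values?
None

Comparing initial and final values:
n: 9 → 4
q: 3 → 1
z: 1 → 1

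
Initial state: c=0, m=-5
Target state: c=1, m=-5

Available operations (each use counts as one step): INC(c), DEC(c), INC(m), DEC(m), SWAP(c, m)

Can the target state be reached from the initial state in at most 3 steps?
Yes

Path (1 step): INC(c)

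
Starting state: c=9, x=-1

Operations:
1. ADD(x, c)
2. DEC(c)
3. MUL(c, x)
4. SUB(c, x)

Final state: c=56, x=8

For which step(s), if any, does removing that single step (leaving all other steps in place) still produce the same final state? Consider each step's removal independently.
None - removing any single step changes the final result

Testing removal of each single step:
Without step 1: final = c=-7, x=-1 (different)
Without step 2: final = c=64, x=8 (different)
Without step 3: final = c=0, x=8 (different)
Without step 4: final = c=64, x=8 (different)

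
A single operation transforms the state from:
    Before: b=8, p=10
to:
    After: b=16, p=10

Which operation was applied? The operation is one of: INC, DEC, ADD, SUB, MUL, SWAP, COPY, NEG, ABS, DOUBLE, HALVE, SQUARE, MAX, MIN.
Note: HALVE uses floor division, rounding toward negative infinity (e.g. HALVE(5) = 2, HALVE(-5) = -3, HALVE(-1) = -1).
DOUBLE(b)

Analyzing the change:
Before: b=8, p=10
After: b=16, p=10
Variable b changed from 8 to 16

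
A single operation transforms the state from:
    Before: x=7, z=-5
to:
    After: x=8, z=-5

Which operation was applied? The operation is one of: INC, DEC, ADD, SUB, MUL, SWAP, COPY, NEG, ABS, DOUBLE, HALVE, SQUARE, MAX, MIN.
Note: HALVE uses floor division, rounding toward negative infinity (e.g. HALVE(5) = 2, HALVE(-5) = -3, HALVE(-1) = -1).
INC(x)

Analyzing the change:
Before: x=7, z=-5
After: x=8, z=-5
Variable x changed from 7 to 8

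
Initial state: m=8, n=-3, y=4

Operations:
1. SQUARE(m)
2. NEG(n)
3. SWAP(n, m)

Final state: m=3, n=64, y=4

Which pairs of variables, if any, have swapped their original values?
None

Comparing initial and final values:
n: -3 → 64
m: 8 → 3
y: 4 → 4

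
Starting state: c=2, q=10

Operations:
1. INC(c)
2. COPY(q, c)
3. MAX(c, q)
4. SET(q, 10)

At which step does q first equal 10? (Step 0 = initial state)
Step 0

Tracing q:
Initial: q = 10 ← first occurrence
After step 1: q = 10
After step 2: q = 3
After step 3: q = 3
After step 4: q = 10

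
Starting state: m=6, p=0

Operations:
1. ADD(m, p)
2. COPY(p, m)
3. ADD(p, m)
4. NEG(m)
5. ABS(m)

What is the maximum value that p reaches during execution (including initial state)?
12

Values of p at each step:
Initial: p = 0
After step 1: p = 0
After step 2: p = 6
After step 3: p = 12 ← maximum
After step 4: p = 12
After step 5: p = 12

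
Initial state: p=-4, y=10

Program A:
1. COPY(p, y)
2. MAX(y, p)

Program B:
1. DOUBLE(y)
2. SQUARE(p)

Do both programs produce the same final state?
No

Program A final state: p=10, y=10
Program B final state: p=16, y=20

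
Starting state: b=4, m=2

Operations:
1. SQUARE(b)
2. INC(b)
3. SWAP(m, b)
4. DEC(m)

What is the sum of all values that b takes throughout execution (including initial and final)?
41

Values of b at each step:
Initial: b = 4
After step 1: b = 16
After step 2: b = 17
After step 3: b = 2
After step 4: b = 2
Sum = 4 + 16 + 17 + 2 + 2 = 41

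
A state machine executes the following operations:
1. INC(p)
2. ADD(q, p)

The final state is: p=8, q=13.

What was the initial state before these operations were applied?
p=7, q=5

Working backwards:
Final state: p=8, q=13
Before step 2 (ADD(q, p)): p=8, q=5
Before step 1 (INC(p)): p=7, q=5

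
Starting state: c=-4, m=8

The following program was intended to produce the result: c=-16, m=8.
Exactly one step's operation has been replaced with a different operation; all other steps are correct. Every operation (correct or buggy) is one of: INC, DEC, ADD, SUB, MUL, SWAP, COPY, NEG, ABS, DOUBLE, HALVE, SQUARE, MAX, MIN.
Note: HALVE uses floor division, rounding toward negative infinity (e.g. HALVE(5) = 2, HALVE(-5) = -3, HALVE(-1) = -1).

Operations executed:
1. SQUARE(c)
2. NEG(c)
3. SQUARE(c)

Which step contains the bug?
Step 3

Trace with buggy code:
Initial: c=-4, m=8
After step 1: c=16, m=8
After step 2: c=-16, m=8
After step 3: c=256, m=8
Actual final c=256, m=8 ≠ expected c=-16, m=8.
Step 3 is the only position where a single-operation replacement can produce the expected result.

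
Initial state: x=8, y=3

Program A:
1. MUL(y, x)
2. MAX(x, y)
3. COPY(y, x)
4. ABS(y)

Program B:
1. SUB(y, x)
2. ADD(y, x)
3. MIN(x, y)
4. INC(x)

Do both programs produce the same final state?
No

Program A final state: x=24, y=24
Program B final state: x=4, y=3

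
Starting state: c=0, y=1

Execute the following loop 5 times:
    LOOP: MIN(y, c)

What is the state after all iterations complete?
c=0, y=0

Iteration trace:
Start: c=0, y=1
After iteration 1: c=0, y=0
After iteration 2: c=0, y=0
After iteration 3: c=0, y=0
After iteration 4: c=0, y=0
After iteration 5: c=0, y=0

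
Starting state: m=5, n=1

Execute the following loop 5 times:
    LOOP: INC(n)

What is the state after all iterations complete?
m=5, n=6

Iteration trace:
Start: m=5, n=1
After iteration 1: m=5, n=2
After iteration 2: m=5, n=3
After iteration 3: m=5, n=4
After iteration 4: m=5, n=5
After iteration 5: m=5, n=6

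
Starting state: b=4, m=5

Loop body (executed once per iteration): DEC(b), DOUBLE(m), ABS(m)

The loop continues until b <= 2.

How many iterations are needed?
2

Tracing iterations:
Initial: b=4, m=5
After iteration 1: b=3, m=10
After iteration 2: b=2, m=20
b <= 2 now holds, so the loop exits after 2 iterations.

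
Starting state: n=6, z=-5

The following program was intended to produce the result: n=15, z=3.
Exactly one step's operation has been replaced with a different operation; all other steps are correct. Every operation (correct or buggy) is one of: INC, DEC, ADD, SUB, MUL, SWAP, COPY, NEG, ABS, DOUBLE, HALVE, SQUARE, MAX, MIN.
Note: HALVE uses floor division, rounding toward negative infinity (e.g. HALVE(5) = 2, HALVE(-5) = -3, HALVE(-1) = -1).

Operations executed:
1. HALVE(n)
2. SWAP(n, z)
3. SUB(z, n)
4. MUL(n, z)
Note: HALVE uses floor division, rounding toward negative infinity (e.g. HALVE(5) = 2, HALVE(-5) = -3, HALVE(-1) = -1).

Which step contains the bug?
Step 3

Trace with buggy code:
Initial: n=6, z=-5
After step 1: n=3, z=-5
After step 2: n=-5, z=3
After step 3: n=-5, z=8
After step 4: n=-40, z=8
Actual final n=-40, z=8 ≠ expected n=15, z=3.
Step 3 is the only position where a single-operation replacement can produce the expected result.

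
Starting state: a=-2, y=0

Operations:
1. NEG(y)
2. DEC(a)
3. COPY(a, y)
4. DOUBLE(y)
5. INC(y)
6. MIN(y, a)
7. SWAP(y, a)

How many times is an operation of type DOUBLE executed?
1

Counting DOUBLE operations:
Step 4: DOUBLE(y) ← DOUBLE
Total: 1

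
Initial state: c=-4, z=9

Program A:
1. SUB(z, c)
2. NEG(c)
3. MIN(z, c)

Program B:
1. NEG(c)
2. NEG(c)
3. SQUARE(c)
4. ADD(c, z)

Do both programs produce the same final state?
No

Program A final state: c=4, z=4
Program B final state: c=25, z=9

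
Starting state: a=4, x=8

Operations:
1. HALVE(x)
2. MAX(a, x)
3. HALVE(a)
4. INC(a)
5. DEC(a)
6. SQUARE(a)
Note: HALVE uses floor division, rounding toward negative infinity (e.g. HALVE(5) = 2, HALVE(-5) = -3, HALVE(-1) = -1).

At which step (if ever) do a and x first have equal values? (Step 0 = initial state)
Step 1

a and x first become equal after step 1.

Comparing values at each step:
Initial: a=4, x=8
After step 1: a=4, x=4 ← equal!
After step 2: a=4, x=4 ← equal!
After step 3: a=2, x=4
After step 4: a=3, x=4
After step 5: a=2, x=4
After step 6: a=4, x=4 ← equal!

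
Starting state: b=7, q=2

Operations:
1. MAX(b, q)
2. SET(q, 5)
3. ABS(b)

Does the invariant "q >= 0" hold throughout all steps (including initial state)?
Yes

The invariant holds at every step.

State at each step:
Initial: b=7, q=2
After step 1: b=7, q=2
After step 2: b=7, q=5
After step 3: b=7, q=5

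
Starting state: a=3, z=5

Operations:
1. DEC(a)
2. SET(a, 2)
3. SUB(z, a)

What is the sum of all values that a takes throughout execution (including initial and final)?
9

Values of a at each step:
Initial: a = 3
After step 1: a = 2
After step 2: a = 2
After step 3: a = 2
Sum = 3 + 2 + 2 + 2 = 9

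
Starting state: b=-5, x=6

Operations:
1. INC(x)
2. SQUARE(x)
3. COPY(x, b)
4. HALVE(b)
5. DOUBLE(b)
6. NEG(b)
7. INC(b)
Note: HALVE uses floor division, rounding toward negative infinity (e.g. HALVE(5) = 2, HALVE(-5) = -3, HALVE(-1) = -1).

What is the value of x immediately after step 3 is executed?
x = -5

Tracing x through execution:
Initial: x = 6
After step 1 (INC(x)): x = 7
After step 2 (SQUARE(x)): x = 49
After step 3 (COPY(x, b)): x = -5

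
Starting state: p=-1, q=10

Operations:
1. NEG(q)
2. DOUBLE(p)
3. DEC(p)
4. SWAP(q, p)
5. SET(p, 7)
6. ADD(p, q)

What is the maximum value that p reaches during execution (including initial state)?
7

Values of p at each step:
Initial: p = -1
After step 1: p = -1
After step 2: p = -2
After step 3: p = -3
After step 4: p = -10
After step 5: p = 7 ← maximum
After step 6: p = 4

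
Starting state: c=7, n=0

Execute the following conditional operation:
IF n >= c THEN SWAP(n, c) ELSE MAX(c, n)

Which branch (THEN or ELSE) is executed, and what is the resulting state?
Branch: ELSE, Final state: c=7, n=0

Evaluating condition: n >= c
n = 0, c = 7
Condition is False, so ELSE branch executes
After MAX(c, n): c=7, n=0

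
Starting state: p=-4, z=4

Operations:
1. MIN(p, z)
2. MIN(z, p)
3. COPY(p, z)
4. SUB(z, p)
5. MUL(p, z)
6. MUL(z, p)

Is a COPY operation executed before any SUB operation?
Yes

First COPY: step 3
First SUB: step 4
Since 3 < 4, COPY comes first.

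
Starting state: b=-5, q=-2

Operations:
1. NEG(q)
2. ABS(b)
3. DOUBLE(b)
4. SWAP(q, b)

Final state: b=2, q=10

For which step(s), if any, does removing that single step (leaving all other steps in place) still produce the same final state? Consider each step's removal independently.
None - removing any single step changes the final result

Testing removal of each single step:
Without step 1: final = b=-2, q=10 (different)
Without step 2: final = b=2, q=-10 (different)
Without step 3: final = b=2, q=5 (different)
Without step 4: final = b=10, q=2 (different)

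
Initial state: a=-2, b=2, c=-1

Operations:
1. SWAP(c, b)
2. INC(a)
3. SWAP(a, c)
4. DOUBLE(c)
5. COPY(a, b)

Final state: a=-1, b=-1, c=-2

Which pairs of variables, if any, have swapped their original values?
(a, c)

Comparing initial and final values:
a: -2 → -1
c: -1 → -2
b: 2 → -1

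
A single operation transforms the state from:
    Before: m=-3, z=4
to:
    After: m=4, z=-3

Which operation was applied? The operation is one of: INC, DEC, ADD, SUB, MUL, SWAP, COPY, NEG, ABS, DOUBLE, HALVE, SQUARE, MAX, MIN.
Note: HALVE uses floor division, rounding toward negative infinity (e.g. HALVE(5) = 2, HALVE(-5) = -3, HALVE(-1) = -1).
SWAP(m, z)

Analyzing the change:
Before: m=-3, z=4
After: m=4, z=-3
Variable m changed from -3 to 4
Variable z changed from 4 to -3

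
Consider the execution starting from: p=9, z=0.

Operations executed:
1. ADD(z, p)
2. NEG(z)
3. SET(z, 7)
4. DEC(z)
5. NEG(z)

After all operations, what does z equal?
z = -6

Tracing execution:
Step 1: ADD(z, p) → z = 9
Step 2: NEG(z) → z = -9
Step 3: SET(z, 7) → z = 7
Step 4: DEC(z) → z = 6
Step 5: NEG(z) → z = -6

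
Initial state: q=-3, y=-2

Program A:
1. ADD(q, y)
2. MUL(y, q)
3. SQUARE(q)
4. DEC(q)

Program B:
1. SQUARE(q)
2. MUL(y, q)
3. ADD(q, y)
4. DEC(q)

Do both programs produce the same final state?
No

Program A final state: q=24, y=10
Program B final state: q=-10, y=-18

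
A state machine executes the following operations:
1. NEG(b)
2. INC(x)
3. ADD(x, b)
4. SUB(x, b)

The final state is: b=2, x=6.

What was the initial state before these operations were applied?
b=-2, x=5

Working backwards:
Final state: b=2, x=6
Before step 4 (SUB(x, b)): b=2, x=8
Before step 3 (ADD(x, b)): b=2, x=6
Before step 2 (INC(x)): b=2, x=5
Before step 1 (NEG(b)): b=-2, x=5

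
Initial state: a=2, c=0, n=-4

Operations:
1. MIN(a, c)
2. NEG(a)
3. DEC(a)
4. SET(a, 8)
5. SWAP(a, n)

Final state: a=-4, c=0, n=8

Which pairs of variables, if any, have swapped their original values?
None

Comparing initial and final values:
n: -4 → 8
c: 0 → 0
a: 2 → -4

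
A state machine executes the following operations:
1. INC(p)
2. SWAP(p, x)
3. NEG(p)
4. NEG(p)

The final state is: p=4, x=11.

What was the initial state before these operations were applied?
p=10, x=4

Working backwards:
Final state: p=4, x=11
Before step 4 (NEG(p)): p=-4, x=11
Before step 3 (NEG(p)): p=4, x=11
Before step 2 (SWAP(p, x)): p=11, x=4
Before step 1 (INC(p)): p=10, x=4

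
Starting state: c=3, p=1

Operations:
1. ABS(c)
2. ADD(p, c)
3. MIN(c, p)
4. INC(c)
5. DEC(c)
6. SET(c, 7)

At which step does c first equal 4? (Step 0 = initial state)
Step 4

Tracing c:
Initial: c = 3
After step 1: c = 3
After step 2: c = 3
After step 3: c = 3
After step 4: c = 4 ← first occurrence
After step 5: c = 3
After step 6: c = 7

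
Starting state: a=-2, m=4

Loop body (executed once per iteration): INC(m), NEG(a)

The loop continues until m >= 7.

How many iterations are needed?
3

Tracing iterations:
Initial: a=-2, m=4
After iteration 1: a=2, m=5
After iteration 2: a=-2, m=6
After iteration 3: a=2, m=7
m >= 7 now holds, so the loop exits after 3 iterations.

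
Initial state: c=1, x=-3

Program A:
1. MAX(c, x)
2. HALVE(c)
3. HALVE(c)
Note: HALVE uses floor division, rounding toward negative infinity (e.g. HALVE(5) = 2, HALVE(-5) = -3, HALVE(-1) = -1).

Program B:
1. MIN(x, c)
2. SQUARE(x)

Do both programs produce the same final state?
No

Program A final state: c=0, x=-3
Program B final state: c=1, x=9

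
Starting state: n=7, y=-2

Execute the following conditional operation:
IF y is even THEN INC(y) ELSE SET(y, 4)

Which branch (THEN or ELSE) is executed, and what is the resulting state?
Branch: THEN, Final state: n=7, y=-1

Evaluating condition: y is even
Condition is True, so THEN branch executes
After INC(y): n=7, y=-1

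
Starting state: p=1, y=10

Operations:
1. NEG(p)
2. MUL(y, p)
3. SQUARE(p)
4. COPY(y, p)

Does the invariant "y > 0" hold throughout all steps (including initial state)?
No, violated after step 2

The invariant is violated after step 2.

State at each step:
Initial: p=1, y=10
After step 1: p=-1, y=10
After step 2: p=-1, y=-10
After step 3: p=1, y=-10
After step 4: p=1, y=1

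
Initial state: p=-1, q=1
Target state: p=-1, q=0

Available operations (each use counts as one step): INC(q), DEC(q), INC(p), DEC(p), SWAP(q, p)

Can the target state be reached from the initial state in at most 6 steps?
Yes

Path (1 step): DEC(q)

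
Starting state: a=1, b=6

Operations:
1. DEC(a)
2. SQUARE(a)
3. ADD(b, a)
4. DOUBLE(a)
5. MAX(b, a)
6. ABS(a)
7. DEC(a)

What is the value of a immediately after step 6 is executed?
a = 0

Tracing a through execution:
Initial: a = 1
After step 1 (DEC(a)): a = 0
After step 2 (SQUARE(a)): a = 0
After step 3 (ADD(b, a)): a = 0
After step 4 (DOUBLE(a)): a = 0
After step 5 (MAX(b, a)): a = 0
After step 6 (ABS(a)): a = 0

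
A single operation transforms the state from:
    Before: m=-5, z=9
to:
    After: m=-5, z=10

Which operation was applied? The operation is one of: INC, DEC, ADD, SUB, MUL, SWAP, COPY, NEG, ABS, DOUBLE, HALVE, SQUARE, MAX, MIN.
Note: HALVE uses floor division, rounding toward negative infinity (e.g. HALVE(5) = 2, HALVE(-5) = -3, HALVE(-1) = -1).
INC(z)

Analyzing the change:
Before: m=-5, z=9
After: m=-5, z=10
Variable z changed from 9 to 10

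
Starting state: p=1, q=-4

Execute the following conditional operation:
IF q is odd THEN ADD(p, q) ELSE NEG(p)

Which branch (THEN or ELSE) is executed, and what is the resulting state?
Branch: ELSE, Final state: p=-1, q=-4

Evaluating condition: q is odd
Condition is False, so ELSE branch executes
After NEG(p): p=-1, q=-4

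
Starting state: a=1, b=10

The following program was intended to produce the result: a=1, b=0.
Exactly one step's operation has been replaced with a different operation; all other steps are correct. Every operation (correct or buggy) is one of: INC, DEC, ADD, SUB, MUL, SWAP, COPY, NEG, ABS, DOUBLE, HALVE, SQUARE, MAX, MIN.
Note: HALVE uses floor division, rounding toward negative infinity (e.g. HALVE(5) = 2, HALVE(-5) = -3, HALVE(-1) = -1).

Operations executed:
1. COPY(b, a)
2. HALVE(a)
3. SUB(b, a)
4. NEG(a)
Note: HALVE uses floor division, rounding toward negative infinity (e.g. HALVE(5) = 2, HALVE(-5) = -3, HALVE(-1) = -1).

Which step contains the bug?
Step 4

Trace with buggy code:
Initial: a=1, b=10
After step 1: a=1, b=1
After step 2: a=0, b=1
After step 3: a=0, b=1
After step 4: a=0, b=1
Actual final a=0, b=1 ≠ expected a=1, b=0.
Step 4 is the only position where a single-operation replacement can produce the expected result.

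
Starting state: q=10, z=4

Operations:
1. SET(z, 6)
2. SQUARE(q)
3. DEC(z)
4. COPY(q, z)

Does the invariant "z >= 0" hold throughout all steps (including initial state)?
Yes

The invariant holds at every step.

State at each step:
Initial: q=10, z=4
After step 1: q=10, z=6
After step 2: q=100, z=6
After step 3: q=100, z=5
After step 4: q=5, z=5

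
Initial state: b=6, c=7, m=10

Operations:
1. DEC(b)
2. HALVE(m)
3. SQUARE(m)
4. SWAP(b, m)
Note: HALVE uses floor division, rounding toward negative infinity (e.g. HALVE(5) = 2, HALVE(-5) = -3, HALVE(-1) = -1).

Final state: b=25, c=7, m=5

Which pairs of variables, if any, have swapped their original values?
None

Comparing initial and final values:
c: 7 → 7
b: 6 → 25
m: 10 → 5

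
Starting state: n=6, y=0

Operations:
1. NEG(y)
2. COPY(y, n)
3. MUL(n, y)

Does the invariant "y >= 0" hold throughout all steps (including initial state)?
Yes

The invariant holds at every step.

State at each step:
Initial: n=6, y=0
After step 1: n=6, y=0
After step 2: n=6, y=6
After step 3: n=36, y=6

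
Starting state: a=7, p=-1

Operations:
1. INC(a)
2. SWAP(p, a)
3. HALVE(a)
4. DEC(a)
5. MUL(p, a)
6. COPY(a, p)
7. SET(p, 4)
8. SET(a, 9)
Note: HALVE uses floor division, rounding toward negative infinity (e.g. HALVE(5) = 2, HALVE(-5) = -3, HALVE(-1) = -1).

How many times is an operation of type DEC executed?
1

Counting DEC operations:
Step 4: DEC(a) ← DEC
Total: 1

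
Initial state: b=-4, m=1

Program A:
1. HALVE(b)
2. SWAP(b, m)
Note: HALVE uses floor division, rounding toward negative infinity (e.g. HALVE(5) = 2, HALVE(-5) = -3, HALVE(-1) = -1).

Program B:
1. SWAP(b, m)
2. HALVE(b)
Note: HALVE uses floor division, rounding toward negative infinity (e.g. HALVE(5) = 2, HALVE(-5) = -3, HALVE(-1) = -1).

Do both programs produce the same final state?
No

Program A final state: b=1, m=-2
Program B final state: b=0, m=-4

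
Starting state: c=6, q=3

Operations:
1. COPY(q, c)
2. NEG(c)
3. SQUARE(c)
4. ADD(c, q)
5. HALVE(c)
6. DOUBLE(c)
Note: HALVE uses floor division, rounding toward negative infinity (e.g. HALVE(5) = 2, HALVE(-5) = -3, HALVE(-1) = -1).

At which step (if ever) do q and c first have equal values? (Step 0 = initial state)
Step 1

q and c first become equal after step 1.

Comparing values at each step:
Initial: q=3, c=6
After step 1: q=6, c=6 ← equal!
After step 2: q=6, c=-6
After step 3: q=6, c=36
After step 4: q=6, c=42
After step 5: q=6, c=21
After step 6: q=6, c=42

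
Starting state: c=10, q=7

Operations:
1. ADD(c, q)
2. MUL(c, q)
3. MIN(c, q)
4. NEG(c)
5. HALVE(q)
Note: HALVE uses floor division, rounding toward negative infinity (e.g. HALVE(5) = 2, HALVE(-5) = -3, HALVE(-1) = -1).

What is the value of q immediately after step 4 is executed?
q = 7

Tracing q through execution:
Initial: q = 7
After step 1 (ADD(c, q)): q = 7
After step 2 (MUL(c, q)): q = 7
After step 3 (MIN(c, q)): q = 7
After step 4 (NEG(c)): q = 7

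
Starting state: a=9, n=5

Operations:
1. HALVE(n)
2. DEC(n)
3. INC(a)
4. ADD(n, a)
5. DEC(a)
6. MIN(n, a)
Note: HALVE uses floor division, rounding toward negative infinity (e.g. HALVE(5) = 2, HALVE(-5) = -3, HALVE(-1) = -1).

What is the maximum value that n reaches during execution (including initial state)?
11

Values of n at each step:
Initial: n = 5
After step 1: n = 2
After step 2: n = 1
After step 3: n = 1
After step 4: n = 11 ← maximum
After step 5: n = 11
After step 6: n = 9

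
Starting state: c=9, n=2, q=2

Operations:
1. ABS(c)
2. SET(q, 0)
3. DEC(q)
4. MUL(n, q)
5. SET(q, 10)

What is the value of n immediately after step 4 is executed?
n = -2

Tracing n through execution:
Initial: n = 2
After step 1 (ABS(c)): n = 2
After step 2 (SET(q, 0)): n = 2
After step 3 (DEC(q)): n = 2
After step 4 (MUL(n, q)): n = -2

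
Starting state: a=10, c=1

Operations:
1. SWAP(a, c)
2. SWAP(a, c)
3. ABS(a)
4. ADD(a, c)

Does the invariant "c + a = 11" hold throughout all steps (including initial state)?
No, violated after step 4

The invariant is violated after step 4.

State at each step:
Initial: a=10, c=1
After step 1: a=1, c=10
After step 2: a=10, c=1
After step 3: a=10, c=1
After step 4: a=11, c=1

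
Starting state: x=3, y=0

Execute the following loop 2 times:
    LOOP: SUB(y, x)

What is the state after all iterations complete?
x=3, y=-6

Iteration trace:
Start: x=3, y=0
After iteration 1: x=3, y=-3
After iteration 2: x=3, y=-6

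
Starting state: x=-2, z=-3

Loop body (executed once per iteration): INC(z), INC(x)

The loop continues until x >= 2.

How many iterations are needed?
4

Tracing iterations:
Initial: x=-2, z=-3
After iteration 1: x=-1, z=-2
After iteration 2: x=0, z=-1
After iteration 3: x=1, z=0
After iteration 4: x=2, z=1
x >= 2 now holds, so the loop exits after 4 iterations.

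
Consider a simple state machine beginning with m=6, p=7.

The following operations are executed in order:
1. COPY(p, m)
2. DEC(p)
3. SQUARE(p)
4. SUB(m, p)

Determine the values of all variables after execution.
{m: -19, p: 25}

Step-by-step execution:
Initial: m=6, p=7
After step 1 (COPY(p, m)): m=6, p=6
After step 2 (DEC(p)): m=6, p=5
After step 3 (SQUARE(p)): m=6, p=25
After step 4 (SUB(m, p)): m=-19, p=25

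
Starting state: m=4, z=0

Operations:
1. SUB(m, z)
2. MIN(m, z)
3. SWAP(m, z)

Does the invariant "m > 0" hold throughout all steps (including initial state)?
No, violated after step 2

The invariant is violated after step 2.

State at each step:
Initial: m=4, z=0
After step 1: m=4, z=0
After step 2: m=0, z=0
After step 3: m=0, z=0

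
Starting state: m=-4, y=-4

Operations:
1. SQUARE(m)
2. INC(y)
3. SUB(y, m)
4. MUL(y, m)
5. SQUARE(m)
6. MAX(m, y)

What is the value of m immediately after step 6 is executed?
m = 256

Tracing m through execution:
Initial: m = -4
After step 1 (SQUARE(m)): m = 16
After step 2 (INC(y)): m = 16
After step 3 (SUB(y, m)): m = 16
After step 4 (MUL(y, m)): m = 16
After step 5 (SQUARE(m)): m = 256
After step 6 (MAX(m, y)): m = 256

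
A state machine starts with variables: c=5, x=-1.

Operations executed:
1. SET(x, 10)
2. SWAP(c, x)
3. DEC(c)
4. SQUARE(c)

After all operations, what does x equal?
x = 5

Tracing execution:
Step 1: SET(x, 10) → x = 10
Step 2: SWAP(c, x) → x = 5
Step 3: DEC(c) → x = 5
Step 4: SQUARE(c) → x = 5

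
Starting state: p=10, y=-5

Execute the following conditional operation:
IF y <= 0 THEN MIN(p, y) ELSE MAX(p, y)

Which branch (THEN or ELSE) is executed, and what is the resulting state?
Branch: THEN, Final state: p=-5, y=-5

Evaluating condition: y <= 0
y = -5
Condition is True, so THEN branch executes
After MIN(p, y): p=-5, y=-5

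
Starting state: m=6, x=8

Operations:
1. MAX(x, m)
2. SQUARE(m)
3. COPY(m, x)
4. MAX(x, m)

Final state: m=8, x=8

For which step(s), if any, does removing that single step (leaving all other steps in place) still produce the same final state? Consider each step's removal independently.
Step(s) 1, 2, 4

Testing removal of each single step:
Without step 1: final = m=8, x=8 (same)
Without step 2: final = m=8, x=8 (same)
Without step 3: final = m=36, x=36 (different)
Without step 4: final = m=8, x=8 (same)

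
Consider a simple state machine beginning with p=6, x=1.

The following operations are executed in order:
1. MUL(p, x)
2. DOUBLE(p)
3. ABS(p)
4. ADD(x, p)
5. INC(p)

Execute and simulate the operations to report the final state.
{p: 13, x: 13}

Step-by-step execution:
Initial: p=6, x=1
After step 1 (MUL(p, x)): p=6, x=1
After step 2 (DOUBLE(p)): p=12, x=1
After step 3 (ABS(p)): p=12, x=1
After step 4 (ADD(x, p)): p=12, x=13
After step 5 (INC(p)): p=13, x=13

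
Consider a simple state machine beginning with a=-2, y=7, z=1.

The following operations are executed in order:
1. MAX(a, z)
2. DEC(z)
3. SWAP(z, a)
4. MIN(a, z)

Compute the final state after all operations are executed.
{a: 0, y: 7, z: 1}

Step-by-step execution:
Initial: a=-2, y=7, z=1
After step 1 (MAX(a, z)): a=1, y=7, z=1
After step 2 (DEC(z)): a=1, y=7, z=0
After step 3 (SWAP(z, a)): a=0, y=7, z=1
After step 4 (MIN(a, z)): a=0, y=7, z=1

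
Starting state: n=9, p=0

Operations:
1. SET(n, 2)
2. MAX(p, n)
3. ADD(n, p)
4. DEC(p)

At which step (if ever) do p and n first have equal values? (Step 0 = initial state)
Step 2

p and n first become equal after step 2.

Comparing values at each step:
Initial: p=0, n=9
After step 1: p=0, n=2
After step 2: p=2, n=2 ← equal!
After step 3: p=2, n=4
After step 4: p=1, n=4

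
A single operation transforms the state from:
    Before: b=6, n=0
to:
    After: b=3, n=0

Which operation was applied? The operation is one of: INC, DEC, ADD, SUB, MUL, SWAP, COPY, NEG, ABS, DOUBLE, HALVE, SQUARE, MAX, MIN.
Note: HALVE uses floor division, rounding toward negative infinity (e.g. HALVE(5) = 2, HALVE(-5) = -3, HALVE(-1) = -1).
HALVE(b)

Analyzing the change:
Before: b=6, n=0
After: b=3, n=0
Variable b changed from 6 to 3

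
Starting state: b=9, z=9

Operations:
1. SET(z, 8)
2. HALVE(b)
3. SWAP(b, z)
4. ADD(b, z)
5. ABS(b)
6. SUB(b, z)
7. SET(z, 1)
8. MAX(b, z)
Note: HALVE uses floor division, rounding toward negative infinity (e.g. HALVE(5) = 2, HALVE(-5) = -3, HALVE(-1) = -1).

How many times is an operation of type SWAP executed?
1

Counting SWAP operations:
Step 3: SWAP(b, z) ← SWAP
Total: 1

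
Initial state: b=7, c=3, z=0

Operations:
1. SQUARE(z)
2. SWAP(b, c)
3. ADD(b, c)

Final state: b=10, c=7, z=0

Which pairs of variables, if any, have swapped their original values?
None

Comparing initial and final values:
b: 7 → 10
c: 3 → 7
z: 0 → 0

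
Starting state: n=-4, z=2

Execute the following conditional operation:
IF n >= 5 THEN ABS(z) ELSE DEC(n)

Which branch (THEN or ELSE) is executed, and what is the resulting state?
Branch: ELSE, Final state: n=-5, z=2

Evaluating condition: n >= 5
n = -4
Condition is False, so ELSE branch executes
After DEC(n): n=-5, z=2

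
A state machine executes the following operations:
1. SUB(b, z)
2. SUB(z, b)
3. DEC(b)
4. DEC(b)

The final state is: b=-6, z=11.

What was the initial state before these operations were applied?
b=3, z=7

Working backwards:
Final state: b=-6, z=11
Before step 4 (DEC(b)): b=-5, z=11
Before step 3 (DEC(b)): b=-4, z=11
Before step 2 (SUB(z, b)): b=-4, z=7
Before step 1 (SUB(b, z)): b=3, z=7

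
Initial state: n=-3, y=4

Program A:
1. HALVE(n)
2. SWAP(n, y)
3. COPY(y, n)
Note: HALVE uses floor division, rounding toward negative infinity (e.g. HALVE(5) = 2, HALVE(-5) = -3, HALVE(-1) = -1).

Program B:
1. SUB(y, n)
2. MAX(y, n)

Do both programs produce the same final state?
No

Program A final state: n=4, y=4
Program B final state: n=-3, y=7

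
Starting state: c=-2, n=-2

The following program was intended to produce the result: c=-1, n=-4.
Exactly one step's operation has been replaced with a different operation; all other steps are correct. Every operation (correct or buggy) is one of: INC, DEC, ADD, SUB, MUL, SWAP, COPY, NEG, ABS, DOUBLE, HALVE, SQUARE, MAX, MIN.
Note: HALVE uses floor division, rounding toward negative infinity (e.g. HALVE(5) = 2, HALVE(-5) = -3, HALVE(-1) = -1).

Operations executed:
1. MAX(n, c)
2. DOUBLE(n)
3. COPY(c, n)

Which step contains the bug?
Step 3

Trace with buggy code:
Initial: c=-2, n=-2
After step 1: c=-2, n=-2
After step 2: c=-2, n=-4
After step 3: c=-4, n=-4
Actual final c=-4, n=-4 ≠ expected c=-1, n=-4.
Step 3 is the only position where a single-operation replacement can produce the expected result.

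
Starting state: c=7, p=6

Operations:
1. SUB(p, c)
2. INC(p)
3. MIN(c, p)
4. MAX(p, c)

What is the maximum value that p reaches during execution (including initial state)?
6

Values of p at each step:
Initial: p = 6 ← maximum
After step 1: p = -1
After step 2: p = 0
After step 3: p = 0
After step 4: p = 0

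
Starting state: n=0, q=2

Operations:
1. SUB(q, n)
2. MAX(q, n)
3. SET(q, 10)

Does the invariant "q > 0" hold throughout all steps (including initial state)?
Yes

The invariant holds at every step.

State at each step:
Initial: n=0, q=2
After step 1: n=0, q=2
After step 2: n=0, q=2
After step 3: n=0, q=10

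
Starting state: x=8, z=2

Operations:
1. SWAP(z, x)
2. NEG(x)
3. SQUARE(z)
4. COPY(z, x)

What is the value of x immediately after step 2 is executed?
x = -2

Tracing x through execution:
Initial: x = 8
After step 1 (SWAP(z, x)): x = 2
After step 2 (NEG(x)): x = -2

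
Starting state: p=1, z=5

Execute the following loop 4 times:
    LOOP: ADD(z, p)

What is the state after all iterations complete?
p=1, z=9

Iteration trace:
Start: p=1, z=5
After iteration 1: p=1, z=6
After iteration 2: p=1, z=7
After iteration 3: p=1, z=8
After iteration 4: p=1, z=9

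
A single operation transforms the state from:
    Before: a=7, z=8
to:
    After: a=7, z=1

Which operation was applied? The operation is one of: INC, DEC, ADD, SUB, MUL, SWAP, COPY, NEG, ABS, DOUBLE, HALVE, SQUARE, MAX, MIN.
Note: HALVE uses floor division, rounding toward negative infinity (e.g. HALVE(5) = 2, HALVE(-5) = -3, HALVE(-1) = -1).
SUB(z, a)

Analyzing the change:
Before: a=7, z=8
After: a=7, z=1
Variable z changed from 8 to 1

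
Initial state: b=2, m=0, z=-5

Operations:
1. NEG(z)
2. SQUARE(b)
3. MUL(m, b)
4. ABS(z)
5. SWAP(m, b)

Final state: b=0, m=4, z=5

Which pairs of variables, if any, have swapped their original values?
None

Comparing initial and final values:
z: -5 → 5
b: 2 → 0
m: 0 → 4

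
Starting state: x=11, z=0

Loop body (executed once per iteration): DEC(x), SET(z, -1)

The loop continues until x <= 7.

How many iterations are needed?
4

Tracing iterations:
Initial: x=11, z=0
After iteration 1: x=10, z=-1
After iteration 2: x=9, z=-1
After iteration 3: x=8, z=-1
After iteration 4: x=7, z=-1
x <= 7 now holds, so the loop exits after 4 iterations.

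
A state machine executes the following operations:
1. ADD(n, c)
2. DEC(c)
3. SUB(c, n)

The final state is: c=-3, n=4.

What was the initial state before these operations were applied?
c=2, n=2

Working backwards:
Final state: c=-3, n=4
Before step 3 (SUB(c, n)): c=1, n=4
Before step 2 (DEC(c)): c=2, n=4
Before step 1 (ADD(n, c)): c=2, n=2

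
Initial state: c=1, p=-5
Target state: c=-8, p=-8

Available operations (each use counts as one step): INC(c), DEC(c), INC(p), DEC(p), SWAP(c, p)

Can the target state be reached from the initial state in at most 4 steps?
No

The target state cannot be reached within 4 steps.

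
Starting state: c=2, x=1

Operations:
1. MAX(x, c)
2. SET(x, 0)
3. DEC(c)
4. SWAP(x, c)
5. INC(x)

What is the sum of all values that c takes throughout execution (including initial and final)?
7

Values of c at each step:
Initial: c = 2
After step 1: c = 2
After step 2: c = 2
After step 3: c = 1
After step 4: c = 0
After step 5: c = 0
Sum = 2 + 2 + 2 + 1 + 0 + 0 = 7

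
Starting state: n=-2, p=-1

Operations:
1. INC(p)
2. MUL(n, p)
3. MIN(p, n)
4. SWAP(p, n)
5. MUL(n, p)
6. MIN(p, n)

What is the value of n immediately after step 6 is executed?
n = 0

Tracing n through execution:
Initial: n = -2
After step 1 (INC(p)): n = -2
After step 2 (MUL(n, p)): n = 0
After step 3 (MIN(p, n)): n = 0
After step 4 (SWAP(p, n)): n = 0
After step 5 (MUL(n, p)): n = 0
After step 6 (MIN(p, n)): n = 0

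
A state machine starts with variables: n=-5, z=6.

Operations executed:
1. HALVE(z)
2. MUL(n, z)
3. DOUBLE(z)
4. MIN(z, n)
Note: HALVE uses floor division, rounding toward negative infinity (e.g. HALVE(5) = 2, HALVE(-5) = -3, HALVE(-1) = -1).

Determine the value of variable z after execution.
z = -15

Tracing execution:
Step 1: HALVE(z) → z = 3
Step 2: MUL(n, z) → z = 3
Step 3: DOUBLE(z) → z = 6
Step 4: MIN(z, n) → z = -15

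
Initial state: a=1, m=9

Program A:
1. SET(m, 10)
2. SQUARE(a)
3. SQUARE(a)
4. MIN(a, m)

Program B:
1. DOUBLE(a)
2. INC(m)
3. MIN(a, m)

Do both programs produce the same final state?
No

Program A final state: a=1, m=10
Program B final state: a=2, m=10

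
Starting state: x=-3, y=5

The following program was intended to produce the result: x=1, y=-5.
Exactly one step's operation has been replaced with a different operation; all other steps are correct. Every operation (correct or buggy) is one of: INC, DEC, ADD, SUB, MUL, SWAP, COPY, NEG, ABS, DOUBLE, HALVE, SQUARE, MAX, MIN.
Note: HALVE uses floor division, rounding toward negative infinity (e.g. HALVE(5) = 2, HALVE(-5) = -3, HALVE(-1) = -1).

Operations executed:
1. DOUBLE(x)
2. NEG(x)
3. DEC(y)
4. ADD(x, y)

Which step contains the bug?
Step 3

Trace with buggy code:
Initial: x=-3, y=5
After step 1: x=-6, y=5
After step 2: x=6, y=5
After step 3: x=6, y=4
After step 4: x=10, y=4
Actual final x=10, y=4 ≠ expected x=1, y=-5.
Step 3 is the only position where a single-operation replacement can produce the expected result.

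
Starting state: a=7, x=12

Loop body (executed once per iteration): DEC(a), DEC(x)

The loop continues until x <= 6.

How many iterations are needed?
6

Tracing iterations:
Initial: a=7, x=12
After iteration 1: a=6, x=11
After iteration 2: a=5, x=10
After iteration 3: a=4, x=9
After iteration 4: a=3, x=8
After iteration 5: a=2, x=7
After iteration 6: a=1, x=6
x <= 6 now holds, so the loop exits after 6 iterations.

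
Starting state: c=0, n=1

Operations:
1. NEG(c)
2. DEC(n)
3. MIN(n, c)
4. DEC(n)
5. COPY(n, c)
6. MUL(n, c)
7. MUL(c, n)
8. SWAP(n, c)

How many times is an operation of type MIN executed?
1

Counting MIN operations:
Step 3: MIN(n, c) ← MIN
Total: 1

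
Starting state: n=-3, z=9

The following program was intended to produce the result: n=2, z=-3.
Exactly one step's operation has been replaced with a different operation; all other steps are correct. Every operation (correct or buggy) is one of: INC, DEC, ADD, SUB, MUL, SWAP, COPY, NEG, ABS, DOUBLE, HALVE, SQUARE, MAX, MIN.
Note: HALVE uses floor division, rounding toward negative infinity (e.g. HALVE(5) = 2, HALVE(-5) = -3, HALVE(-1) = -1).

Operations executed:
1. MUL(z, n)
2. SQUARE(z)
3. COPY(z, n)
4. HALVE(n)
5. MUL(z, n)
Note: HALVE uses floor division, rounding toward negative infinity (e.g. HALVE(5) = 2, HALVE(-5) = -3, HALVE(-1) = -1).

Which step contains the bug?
Step 5

Trace with buggy code:
Initial: n=-3, z=9
After step 1: n=-3, z=-27
After step 2: n=-3, z=729
After step 3: n=-3, z=-3
After step 4: n=-2, z=-3
After step 5: n=-2, z=6
Actual final n=-2, z=6 ≠ expected n=2, z=-3.
Step 5 is the only position where a single-operation replacement can produce the expected result.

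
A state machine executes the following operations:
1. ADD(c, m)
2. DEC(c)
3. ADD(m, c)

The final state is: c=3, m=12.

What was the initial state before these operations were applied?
c=-5, m=9

Working backwards:
Final state: c=3, m=12
Before step 3 (ADD(m, c)): c=3, m=9
Before step 2 (DEC(c)): c=4, m=9
Before step 1 (ADD(c, m)): c=-5, m=9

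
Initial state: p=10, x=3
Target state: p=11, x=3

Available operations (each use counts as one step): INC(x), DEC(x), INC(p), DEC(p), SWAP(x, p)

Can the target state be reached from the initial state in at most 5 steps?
Yes

Path (1 step): INC(p)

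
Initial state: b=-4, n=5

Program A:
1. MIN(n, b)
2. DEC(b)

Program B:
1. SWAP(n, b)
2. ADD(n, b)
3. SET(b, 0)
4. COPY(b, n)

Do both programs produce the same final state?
No

Program A final state: b=-5, n=-4
Program B final state: b=1, n=1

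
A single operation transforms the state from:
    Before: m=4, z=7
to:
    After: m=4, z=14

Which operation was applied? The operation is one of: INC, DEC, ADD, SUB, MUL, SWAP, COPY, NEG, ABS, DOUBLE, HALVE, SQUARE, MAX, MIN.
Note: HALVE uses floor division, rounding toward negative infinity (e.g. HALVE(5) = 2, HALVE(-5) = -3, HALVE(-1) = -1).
DOUBLE(z)

Analyzing the change:
Before: m=4, z=7
After: m=4, z=14
Variable z changed from 7 to 14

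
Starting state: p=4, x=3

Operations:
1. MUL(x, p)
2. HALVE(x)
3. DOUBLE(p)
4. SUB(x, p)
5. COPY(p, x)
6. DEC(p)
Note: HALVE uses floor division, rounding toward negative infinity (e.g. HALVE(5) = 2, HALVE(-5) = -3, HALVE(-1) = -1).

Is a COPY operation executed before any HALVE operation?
No

First COPY: step 5
First HALVE: step 2
Since 5 > 2, HALVE comes first.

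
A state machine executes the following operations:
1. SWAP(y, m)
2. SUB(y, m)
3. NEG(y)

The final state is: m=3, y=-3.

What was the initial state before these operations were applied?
m=6, y=3

Working backwards:
Final state: m=3, y=-3
Before step 3 (NEG(y)): m=3, y=3
Before step 2 (SUB(y, m)): m=3, y=6
Before step 1 (SWAP(y, m)): m=6, y=3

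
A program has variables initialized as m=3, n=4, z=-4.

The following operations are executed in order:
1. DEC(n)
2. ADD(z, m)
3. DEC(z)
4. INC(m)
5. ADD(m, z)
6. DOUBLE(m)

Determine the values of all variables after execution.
{m: 4, n: 3, z: -2}

Step-by-step execution:
Initial: m=3, n=4, z=-4
After step 1 (DEC(n)): m=3, n=3, z=-4
After step 2 (ADD(z, m)): m=3, n=3, z=-1
After step 3 (DEC(z)): m=3, n=3, z=-2
After step 4 (INC(m)): m=4, n=3, z=-2
After step 5 (ADD(m, z)): m=2, n=3, z=-2
After step 6 (DOUBLE(m)): m=4, n=3, z=-2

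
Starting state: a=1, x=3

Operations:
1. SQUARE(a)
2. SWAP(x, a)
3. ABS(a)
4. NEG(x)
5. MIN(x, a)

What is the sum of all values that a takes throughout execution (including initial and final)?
14

Values of a at each step:
Initial: a = 1
After step 1: a = 1
After step 2: a = 3
After step 3: a = 3
After step 4: a = 3
After step 5: a = 3
Sum = 1 + 1 + 3 + 3 + 3 + 3 = 14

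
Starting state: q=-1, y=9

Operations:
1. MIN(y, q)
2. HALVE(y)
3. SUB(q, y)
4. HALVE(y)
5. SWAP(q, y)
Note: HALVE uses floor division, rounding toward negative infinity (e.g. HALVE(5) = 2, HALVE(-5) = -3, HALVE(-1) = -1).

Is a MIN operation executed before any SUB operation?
Yes

First MIN: step 1
First SUB: step 3
Since 1 < 3, MIN comes first.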